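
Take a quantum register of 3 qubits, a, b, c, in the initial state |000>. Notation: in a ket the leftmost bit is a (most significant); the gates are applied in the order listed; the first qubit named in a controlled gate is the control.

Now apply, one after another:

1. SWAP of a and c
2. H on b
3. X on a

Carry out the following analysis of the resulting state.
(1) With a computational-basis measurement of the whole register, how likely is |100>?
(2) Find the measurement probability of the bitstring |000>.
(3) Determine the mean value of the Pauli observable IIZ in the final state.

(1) A full measurement returns |100> with probability 1/2.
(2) A full measurement returns |000> with probability 0.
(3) The expectation value of IIZ is 1.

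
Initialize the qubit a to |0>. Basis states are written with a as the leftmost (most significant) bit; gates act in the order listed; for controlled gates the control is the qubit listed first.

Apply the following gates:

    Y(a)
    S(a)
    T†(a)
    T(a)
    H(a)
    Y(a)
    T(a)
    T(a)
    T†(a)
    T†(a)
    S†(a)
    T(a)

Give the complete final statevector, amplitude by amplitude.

The final amplitudes are -sqrt(2)*I/2 on |0>, -sqrt(2)*exp(I*pi/4)/2 on |1>.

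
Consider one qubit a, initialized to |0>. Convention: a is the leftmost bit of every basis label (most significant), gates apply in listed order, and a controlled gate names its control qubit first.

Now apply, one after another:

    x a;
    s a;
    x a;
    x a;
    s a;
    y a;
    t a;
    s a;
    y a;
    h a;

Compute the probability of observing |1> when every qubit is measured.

The probability of measuring |1> is 1/2.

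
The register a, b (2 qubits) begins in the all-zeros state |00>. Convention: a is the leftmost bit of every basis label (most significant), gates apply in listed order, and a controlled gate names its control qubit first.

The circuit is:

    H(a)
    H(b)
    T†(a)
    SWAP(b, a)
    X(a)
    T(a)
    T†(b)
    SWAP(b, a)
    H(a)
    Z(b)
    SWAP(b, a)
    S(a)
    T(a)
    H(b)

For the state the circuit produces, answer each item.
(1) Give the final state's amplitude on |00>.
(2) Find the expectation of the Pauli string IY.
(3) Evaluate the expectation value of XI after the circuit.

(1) The amplitude on |00> is 1/2.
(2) The observable IY averages to -1.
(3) In the final state, XI has expectation 1.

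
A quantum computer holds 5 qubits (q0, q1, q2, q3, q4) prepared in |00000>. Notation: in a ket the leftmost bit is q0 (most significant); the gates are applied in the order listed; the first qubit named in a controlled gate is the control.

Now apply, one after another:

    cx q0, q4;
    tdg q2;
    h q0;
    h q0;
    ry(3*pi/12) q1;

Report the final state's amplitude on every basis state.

After the circuit, the state carries amplitude sqrt(sqrt(2) + 2)/2 on |00000>, sqrt(2 - sqrt(2))/2 on |01000>, and 0 on every other basis state.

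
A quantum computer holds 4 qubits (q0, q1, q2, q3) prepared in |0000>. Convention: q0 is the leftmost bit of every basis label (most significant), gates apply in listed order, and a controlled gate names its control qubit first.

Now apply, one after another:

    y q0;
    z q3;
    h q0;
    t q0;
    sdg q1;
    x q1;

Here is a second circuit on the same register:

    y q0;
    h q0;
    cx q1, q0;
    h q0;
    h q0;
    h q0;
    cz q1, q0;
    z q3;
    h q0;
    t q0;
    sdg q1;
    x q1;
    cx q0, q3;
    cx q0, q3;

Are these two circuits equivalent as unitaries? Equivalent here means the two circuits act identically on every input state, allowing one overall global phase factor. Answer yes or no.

Yes, they are equivalent — the unitaries differ by at most a global phase.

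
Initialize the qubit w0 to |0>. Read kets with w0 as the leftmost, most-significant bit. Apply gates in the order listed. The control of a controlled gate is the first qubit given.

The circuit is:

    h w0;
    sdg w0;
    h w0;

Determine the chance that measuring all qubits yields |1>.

A full measurement returns |1> with probability 1/2.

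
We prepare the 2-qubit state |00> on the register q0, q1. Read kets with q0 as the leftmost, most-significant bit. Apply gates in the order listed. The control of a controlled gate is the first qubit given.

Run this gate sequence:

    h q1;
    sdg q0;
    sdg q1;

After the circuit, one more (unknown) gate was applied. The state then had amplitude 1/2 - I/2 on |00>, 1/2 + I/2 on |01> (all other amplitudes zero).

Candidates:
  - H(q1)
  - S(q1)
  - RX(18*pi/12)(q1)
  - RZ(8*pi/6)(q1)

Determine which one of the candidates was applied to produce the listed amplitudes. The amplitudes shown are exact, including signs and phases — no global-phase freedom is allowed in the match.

The applied gate was H(q1).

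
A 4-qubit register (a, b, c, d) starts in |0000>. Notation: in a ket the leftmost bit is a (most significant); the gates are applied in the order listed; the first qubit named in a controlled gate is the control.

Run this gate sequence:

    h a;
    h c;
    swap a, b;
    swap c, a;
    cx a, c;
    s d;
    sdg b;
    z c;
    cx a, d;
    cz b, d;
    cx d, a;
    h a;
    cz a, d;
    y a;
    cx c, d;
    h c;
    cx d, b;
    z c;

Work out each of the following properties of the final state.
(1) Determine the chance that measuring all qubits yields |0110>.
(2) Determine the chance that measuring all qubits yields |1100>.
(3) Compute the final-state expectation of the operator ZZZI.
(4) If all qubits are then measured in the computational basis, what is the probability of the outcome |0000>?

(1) A full measurement returns |0110> with probability 1/4.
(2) A full measurement returns |1100> with probability 1/4.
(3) In the final state, ZZZI has expectation 1.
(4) A full measurement returns |0000> with probability 1/4.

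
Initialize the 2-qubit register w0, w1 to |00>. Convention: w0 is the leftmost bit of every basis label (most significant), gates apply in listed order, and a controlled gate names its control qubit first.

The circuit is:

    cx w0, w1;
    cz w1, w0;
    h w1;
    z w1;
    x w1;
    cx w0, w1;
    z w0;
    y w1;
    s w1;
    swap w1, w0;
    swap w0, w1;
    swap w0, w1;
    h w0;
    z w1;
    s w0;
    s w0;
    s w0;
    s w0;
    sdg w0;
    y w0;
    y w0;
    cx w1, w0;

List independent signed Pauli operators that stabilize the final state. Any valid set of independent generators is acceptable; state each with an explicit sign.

The stabilizer group can be generated by -XI, +IZ, among other valid generating sets.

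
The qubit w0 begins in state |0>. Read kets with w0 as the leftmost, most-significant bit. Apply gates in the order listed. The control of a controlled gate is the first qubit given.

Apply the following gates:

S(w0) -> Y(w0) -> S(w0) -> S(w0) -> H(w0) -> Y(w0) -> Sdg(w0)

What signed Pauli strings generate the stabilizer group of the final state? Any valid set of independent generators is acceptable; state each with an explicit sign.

The stabilizer group can be generated by -Y, among other valid generating sets.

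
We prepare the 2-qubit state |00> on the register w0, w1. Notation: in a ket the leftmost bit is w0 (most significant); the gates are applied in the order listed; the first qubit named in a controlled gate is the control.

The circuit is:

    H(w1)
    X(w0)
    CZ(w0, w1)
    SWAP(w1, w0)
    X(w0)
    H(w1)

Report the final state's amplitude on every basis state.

After the circuit, the state carries amplitude -1/2 on |00>, 1/2 on |01>, 1/2 on |10>, -1/2 on |11>.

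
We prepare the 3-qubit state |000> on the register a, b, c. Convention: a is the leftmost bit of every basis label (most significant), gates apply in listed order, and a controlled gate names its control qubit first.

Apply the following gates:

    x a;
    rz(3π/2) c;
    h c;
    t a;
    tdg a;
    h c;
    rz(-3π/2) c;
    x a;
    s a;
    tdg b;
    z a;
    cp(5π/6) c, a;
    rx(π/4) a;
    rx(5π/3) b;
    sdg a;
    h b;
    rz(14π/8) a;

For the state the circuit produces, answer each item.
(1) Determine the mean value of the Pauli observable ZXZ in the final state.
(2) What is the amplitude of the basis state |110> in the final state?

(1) In the final state, ZXZ has expectation sqrt(2)/4. Key observation: the block from step 1 through step 8 cancels to the identity and can be dropped.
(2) The amplitude on |110> is sqrt(2 - sqrt(2))*(sqrt(2) + sqrt(6)*I)*exp(3*I*pi/8)/8.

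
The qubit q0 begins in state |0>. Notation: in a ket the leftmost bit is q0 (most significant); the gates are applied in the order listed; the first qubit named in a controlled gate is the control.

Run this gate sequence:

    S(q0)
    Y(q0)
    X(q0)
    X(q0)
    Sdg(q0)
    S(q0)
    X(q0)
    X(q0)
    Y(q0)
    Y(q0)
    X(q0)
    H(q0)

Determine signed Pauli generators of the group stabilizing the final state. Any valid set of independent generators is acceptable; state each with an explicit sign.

The stabilizer group can be generated by +X, among other valid generating sets. Key observation: gates 2-9 undo each other exactly, leaving only the rest of the circuit to track.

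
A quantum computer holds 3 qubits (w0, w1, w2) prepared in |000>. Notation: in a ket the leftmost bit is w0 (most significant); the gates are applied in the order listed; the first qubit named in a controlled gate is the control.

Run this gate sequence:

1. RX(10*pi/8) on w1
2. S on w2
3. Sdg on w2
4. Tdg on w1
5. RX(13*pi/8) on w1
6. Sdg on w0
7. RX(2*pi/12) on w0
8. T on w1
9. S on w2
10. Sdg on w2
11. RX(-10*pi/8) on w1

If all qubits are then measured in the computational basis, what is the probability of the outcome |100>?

The probability of measuring |100> is -5*sqrt(3)/32 - 3*sqrt(3)*sqrt(2 - sqrt(2))/64 + 3*sqrt(2 - sqrt(2))/32 + 5/16.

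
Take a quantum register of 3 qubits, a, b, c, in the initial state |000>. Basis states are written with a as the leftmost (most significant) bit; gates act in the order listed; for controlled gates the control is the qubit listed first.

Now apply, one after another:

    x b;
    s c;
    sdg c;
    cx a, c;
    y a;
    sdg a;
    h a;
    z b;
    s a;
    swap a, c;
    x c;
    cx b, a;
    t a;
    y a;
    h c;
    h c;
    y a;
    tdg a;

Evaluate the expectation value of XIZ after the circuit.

The expectation value of XIZ is 0. Key observation: the block from step 13 through step 18 cancels to the identity and can be dropped.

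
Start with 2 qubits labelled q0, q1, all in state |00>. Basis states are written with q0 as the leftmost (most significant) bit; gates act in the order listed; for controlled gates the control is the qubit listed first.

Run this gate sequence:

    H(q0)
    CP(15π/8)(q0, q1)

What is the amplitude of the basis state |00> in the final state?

The amplitude on |00> is sqrt(2)/2.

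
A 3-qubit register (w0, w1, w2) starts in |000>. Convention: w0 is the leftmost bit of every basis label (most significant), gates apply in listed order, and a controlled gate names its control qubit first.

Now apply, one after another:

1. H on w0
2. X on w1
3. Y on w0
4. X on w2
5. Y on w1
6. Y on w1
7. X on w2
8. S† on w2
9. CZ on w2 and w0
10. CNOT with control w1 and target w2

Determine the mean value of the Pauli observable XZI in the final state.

In the final state, XZI has expectation 1.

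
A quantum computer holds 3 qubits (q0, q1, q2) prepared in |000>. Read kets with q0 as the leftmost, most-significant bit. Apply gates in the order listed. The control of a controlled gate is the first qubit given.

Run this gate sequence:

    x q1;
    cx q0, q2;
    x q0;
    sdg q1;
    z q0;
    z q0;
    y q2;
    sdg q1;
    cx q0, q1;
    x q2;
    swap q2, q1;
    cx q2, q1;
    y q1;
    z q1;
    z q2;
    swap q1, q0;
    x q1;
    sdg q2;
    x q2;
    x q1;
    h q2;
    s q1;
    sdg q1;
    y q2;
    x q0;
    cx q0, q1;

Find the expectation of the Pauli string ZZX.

The expectation value of ZZX is -1.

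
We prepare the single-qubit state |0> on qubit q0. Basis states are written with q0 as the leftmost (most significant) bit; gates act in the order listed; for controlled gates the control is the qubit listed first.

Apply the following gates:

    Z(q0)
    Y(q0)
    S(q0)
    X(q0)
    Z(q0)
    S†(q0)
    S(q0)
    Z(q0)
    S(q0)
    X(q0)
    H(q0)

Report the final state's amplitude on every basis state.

After the circuit, the state carries amplitude -sqrt(2)/2 on |0>, sqrt(2)/2 on |1>.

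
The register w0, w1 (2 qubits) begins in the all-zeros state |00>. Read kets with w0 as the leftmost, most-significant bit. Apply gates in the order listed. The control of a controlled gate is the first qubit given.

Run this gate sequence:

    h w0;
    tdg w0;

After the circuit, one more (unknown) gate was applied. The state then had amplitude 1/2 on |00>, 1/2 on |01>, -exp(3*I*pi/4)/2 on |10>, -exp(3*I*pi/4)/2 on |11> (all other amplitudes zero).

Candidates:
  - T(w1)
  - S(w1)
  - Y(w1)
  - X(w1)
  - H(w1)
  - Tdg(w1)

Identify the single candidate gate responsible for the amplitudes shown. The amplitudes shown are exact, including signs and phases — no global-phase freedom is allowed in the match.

The applied gate was H(w1).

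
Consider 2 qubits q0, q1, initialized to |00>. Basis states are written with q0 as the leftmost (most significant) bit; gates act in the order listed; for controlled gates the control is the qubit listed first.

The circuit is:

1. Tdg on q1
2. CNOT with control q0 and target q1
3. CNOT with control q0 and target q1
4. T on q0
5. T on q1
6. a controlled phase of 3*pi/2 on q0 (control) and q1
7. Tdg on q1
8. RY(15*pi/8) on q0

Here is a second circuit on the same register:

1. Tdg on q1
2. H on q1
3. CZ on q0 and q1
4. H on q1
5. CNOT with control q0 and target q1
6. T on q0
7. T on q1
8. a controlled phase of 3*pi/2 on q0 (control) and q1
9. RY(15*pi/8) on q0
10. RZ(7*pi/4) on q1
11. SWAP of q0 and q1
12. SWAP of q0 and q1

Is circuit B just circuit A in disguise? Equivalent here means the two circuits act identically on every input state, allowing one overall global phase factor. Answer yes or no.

Yes: on every input state the two circuits agree up to one overall phase factor.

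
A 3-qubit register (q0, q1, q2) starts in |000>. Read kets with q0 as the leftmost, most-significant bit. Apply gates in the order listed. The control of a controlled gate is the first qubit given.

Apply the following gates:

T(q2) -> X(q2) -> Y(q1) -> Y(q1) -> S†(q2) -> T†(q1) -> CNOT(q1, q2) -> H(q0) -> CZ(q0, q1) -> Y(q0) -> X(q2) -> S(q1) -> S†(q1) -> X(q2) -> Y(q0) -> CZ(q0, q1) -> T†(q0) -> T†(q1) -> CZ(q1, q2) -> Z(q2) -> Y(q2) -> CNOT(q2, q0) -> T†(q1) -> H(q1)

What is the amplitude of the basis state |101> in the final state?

The amplitude on |101> is 0. Key observation: gates 9-16 undo each other exactly, leaving only the rest of the circuit to track.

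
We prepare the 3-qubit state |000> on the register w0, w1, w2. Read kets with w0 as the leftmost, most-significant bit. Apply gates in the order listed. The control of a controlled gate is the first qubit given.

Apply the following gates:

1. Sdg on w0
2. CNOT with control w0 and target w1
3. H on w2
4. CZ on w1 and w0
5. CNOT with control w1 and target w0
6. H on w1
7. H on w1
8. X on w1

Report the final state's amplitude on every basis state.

After the circuit, the state carries amplitude sqrt(2)/2 on |010>, sqrt(2)/2 on |011>, and 0 on every other basis state. Key observation: gates 6-7 undo each other exactly, leaving only the rest of the circuit to track.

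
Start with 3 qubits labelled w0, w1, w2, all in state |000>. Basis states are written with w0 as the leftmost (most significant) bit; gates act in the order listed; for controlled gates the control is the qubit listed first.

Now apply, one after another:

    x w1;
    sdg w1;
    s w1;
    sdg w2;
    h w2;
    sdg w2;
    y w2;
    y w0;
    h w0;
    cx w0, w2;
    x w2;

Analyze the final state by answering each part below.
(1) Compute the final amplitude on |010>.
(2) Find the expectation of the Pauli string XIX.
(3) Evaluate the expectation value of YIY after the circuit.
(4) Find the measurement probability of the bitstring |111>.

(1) The amplitude on |010> is -1/2.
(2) The observable XIX averages to -1.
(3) In the final state, YIY has expectation 0.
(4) Outcome |111> occurs with probability 1/4.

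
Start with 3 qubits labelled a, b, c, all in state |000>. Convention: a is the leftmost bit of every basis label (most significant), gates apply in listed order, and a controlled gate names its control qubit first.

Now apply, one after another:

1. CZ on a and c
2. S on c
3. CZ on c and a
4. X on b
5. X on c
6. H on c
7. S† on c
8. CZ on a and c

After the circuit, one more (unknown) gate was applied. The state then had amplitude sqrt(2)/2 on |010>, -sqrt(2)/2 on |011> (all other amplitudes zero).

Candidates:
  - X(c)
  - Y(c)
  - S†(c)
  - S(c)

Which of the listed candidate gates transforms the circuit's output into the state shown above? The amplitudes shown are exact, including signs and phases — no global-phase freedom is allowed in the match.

It was S(c) that produced the state shown.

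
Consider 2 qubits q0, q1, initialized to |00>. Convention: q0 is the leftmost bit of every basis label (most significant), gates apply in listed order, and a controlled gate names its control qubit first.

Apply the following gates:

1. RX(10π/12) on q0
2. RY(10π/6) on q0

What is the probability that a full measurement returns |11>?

A full measurement returns |11> with probability 0.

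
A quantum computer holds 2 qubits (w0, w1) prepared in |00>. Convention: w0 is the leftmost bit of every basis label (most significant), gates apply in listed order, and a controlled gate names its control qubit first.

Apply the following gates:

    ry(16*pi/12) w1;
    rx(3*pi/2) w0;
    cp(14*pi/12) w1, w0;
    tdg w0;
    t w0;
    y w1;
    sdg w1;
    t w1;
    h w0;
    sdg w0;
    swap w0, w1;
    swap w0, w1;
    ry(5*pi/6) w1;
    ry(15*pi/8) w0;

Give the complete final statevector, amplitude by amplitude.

After the circuit, the state carries amplitude -3*sqrt(2)*sin(pi/16)/16 + sqrt(6)*sin(pi/16)/16 - 3*sqrt(2)*I*cos(pi/16)/16 + 3*sqrt(2)*exp(-5*I*pi/6)*cos(pi/16)/16 + 3*sqrt(2)*I*exp(-5*I*pi/6)*sin(pi/16)/16 - sqrt(6)*exp(I*pi/4)*sin(pi/16)/16 - sqrt(6)*I*exp(I*pi/4)*sin(pi/16)/16 - sqrt(2)*exp(I*pi/4)*sin(pi/16)/16 - sqrt(2)*I*exp(I*pi/4)*sin(pi/16)/16 - sqrt(6)*I*exp(-5*I*pi/6)*sin(pi/16)/16 + sqrt(2)*I*exp(I*pi/4)*cos(pi/16)/16 + sqrt(2)*exp(I*pi/4)*cos(pi/16)/16 - sqrt(6)*exp(-5*I*pi/6)*cos(pi/16)/16 + sqrt(6)*I*exp(I*pi/4)*cos(pi/16)/16 + sqrt(6)*exp(I*pi/4)*cos(pi/16)/16 + sqrt(6)*I*cos(pi/16)/16 on |00>, -3*sqrt(2)*sin(pi/16)/16 - sqrt(6)*sin(pi/16)/16 - 3*sqrt(2)*I*cos(pi/16)/16 - sqrt(6)*I*cos(pi/16)/16 + 3*sqrt(2)*exp(-5*I*pi/6)*cos(pi/16)/16 - sqrt(6)*exp(I*pi/4)*cos(pi/16)/16 - sqrt(6)*I*exp(I*pi/4)*cos(pi/16)/16 + sqrt(6)*exp(-5*I*pi/6)*cos(pi/16)/16 + 3*sqrt(2)*I*exp(-5*I*pi/6)*sin(pi/16)/16 + sqrt(6)*I*exp(-5*I*pi/6)*sin(pi/16)/16 - sqrt(2)*exp(I*pi/4)*sin(pi/16)/16 - sqrt(2)*I*exp(I*pi/4)*sin(pi/16)/16 + sqrt(6)*I*exp(I*pi/4)*sin(pi/16)/16 + sqrt(6)*exp(I*pi/4)*sin(pi/16)/16 + sqrt(2)*I*exp(I*pi/4)*cos(pi/16)/16 + sqrt(2)*exp(I*pi/4)*cos(pi/16)/16 on |01>, -3*sqrt(2)*cos(pi/16)/16 + sqrt(6)*cos(pi/16)/16 + 3*sqrt(2)*I*exp(-5*I*pi/6)*cos(pi/16)/16 - sqrt(6)*exp(I*pi/4)*cos(pi/16)/16 - sqrt(6)*I*exp(I*pi/4)*cos(pi/16)/16 - sqrt(2)*exp(I*pi/4)*cos(pi/16)/16 - sqrt(2)*I*exp(I*pi/4)*cos(pi/16)/16 - sqrt(6)*I*sin(pi/16)/16 - sqrt(6)*exp(I*pi/4)*sin(pi/16)/16 - sqrt(6)*I*exp(I*pi/4)*sin(pi/16)/16 + sqrt(6)*exp(-5*I*pi/6)*sin(pi/16)/16 - sqrt(2)*exp(I*pi/4)*sin(pi/16)/16 - sqrt(2)*I*exp(I*pi/4)*sin(pi/16)/16 - 3*sqrt(2)*exp(-5*I*pi/6)*sin(pi/16)/16 + 3*sqrt(2)*I*sin(pi/16)/16 - sqrt(6)*I*exp(-5*I*pi/6)*cos(pi/16)/16 on |10>, -3*sqrt(2)*cos(pi/16)/16 - sqrt(6)*cos(pi/16)/16 + 3*sqrt(2)*I*exp(-5*I*pi/6)*cos(pi/16)/16 + sqrt(6)*I*exp(-5*I*pi/6)*cos(pi/16)/16 - sqrt(2)*exp(I*pi/4)*cos(pi/16)/16 - sqrt(2)*I*exp(I*pi/4)*cos(pi/16)/16 - sqrt(2)*exp(I*pi/4)*sin(pi/16)/16 - sqrt(2)*I*exp(I*pi/4)*sin(pi/16)/16 - sqrt(6)*exp(-5*I*pi/6)*sin(pi/16)/16 + sqrt(6)*I*exp(I*pi/4)*sin(pi/16)/16 + sqrt(6)*exp(I*pi/4)*sin(pi/16)/16 - 3*sqrt(2)*exp(-5*I*pi/6)*sin(pi/16)/16 + sqrt(6)*I*sin(pi/16)/16 + 3*sqrt(2)*I*sin(pi/16)/16 + sqrt(6)*I*exp(I*pi/4)*cos(pi/16)/16 + sqrt(6)*exp(I*pi/4)*cos(pi/16)/16 on |11>.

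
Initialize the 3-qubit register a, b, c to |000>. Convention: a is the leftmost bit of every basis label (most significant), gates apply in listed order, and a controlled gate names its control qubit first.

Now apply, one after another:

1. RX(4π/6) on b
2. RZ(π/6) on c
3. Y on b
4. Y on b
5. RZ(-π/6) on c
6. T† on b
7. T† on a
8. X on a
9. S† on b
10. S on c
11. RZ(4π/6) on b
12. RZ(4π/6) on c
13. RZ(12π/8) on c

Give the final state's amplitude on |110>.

The final state's coefficient on |110> equals sqrt(3)/2. Key observation: steps 2-5 multiply out to the identity, so the circuit reduces to the remaining gates.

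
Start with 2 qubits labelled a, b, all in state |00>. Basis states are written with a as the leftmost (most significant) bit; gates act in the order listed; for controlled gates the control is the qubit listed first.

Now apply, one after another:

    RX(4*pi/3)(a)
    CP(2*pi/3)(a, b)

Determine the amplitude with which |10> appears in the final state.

The amplitude on |10> is -sqrt(3)*I/2.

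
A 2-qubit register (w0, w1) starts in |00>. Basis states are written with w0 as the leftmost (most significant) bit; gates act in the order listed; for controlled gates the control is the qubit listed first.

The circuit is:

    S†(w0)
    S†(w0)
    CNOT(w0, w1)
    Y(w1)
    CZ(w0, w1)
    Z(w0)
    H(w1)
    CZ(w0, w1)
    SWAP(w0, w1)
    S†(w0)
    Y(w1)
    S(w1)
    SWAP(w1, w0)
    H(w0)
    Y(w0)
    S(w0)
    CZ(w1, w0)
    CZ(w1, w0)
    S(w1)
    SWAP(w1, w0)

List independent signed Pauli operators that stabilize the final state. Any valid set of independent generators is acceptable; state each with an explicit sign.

One valid set of independent stabilizer generators is -XI, +IY (any independent generating set of the same group is equally correct).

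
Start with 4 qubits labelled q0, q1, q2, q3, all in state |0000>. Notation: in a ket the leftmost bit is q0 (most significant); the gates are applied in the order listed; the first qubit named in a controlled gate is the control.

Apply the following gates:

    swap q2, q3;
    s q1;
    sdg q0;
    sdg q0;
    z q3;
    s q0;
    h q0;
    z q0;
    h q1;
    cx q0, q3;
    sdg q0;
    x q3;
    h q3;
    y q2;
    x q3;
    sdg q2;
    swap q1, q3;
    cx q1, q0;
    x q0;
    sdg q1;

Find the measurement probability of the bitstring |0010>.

The probability of measuring |0010> is 1/8.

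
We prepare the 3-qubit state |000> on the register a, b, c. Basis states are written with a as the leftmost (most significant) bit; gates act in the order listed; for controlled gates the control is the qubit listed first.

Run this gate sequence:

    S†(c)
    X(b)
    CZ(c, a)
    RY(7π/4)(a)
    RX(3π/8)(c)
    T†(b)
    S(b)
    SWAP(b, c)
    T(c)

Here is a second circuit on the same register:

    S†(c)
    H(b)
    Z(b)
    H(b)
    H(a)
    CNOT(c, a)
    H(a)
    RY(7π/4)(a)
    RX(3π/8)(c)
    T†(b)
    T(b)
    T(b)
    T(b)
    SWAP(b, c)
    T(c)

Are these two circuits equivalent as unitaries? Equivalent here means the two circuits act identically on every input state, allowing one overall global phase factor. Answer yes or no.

No — the two circuits implement different unitaries, even allowing a global phase.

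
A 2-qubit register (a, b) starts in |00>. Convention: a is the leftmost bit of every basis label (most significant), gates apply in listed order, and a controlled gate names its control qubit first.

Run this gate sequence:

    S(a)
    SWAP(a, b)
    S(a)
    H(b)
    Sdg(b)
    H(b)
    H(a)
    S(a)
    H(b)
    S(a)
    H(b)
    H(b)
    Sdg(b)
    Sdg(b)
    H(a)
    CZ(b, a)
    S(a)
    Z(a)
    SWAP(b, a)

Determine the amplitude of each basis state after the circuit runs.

The final amplitudes are 0 on |00>, -sqrt(2)*I/2 on |01>, 0 on |10>, -sqrt(2)/2 on |11>.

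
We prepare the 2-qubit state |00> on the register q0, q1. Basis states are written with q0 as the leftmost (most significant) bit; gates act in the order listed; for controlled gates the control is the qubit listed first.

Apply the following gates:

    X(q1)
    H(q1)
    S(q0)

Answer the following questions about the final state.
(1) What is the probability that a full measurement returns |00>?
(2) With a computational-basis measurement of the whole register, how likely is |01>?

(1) Outcome |00> occurs with probability 1/2.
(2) The probability of measuring |01> is 1/2.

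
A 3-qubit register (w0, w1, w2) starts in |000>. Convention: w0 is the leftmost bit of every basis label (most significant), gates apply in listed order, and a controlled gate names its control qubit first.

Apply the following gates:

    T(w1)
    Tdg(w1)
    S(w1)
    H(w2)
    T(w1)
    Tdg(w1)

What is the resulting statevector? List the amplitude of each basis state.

After the circuit, the state carries amplitude sqrt(2)/2 on |000>, sqrt(2)/2 on |001>, and 0 on every other basis state.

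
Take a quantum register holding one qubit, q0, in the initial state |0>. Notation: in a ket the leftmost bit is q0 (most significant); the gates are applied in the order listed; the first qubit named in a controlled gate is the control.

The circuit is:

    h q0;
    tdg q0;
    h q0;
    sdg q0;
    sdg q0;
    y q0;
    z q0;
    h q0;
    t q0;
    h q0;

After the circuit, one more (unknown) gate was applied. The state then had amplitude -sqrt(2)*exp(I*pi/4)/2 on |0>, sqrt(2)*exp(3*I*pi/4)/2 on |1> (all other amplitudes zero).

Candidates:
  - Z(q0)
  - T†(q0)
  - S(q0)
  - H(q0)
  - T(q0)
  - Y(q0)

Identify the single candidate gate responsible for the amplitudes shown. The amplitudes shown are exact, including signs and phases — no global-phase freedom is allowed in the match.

The unique candidate consistent with the amplitudes is H(q0).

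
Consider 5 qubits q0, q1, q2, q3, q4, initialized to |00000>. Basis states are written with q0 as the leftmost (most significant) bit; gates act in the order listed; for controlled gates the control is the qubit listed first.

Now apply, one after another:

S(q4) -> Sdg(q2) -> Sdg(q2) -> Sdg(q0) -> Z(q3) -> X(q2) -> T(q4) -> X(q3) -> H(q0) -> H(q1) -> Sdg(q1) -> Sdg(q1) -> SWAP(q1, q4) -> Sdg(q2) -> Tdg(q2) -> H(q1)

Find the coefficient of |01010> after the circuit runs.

The final state's coefficient on |01010> equals 0.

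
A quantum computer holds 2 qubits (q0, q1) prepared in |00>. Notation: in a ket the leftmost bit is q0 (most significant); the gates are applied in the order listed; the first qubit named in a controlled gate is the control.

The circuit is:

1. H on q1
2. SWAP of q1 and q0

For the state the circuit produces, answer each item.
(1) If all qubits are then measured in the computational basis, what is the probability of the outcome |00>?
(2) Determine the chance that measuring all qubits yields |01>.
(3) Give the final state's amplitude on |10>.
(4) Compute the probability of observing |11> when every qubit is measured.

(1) A full measurement returns |00> with probability 1/2.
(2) The probability of measuring |01> is 0.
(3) |10> carries amplitude sqrt(2)/2 in the final state.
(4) Outcome |11> occurs with probability 0.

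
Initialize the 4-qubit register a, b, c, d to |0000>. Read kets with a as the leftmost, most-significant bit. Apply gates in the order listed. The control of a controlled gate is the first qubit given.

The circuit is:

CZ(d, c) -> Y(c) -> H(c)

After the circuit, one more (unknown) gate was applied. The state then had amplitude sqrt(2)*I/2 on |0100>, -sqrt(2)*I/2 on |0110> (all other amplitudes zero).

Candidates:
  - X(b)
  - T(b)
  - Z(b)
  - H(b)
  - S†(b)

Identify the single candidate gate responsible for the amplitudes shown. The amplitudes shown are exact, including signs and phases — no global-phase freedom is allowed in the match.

The unique candidate consistent with the amplitudes is X(b).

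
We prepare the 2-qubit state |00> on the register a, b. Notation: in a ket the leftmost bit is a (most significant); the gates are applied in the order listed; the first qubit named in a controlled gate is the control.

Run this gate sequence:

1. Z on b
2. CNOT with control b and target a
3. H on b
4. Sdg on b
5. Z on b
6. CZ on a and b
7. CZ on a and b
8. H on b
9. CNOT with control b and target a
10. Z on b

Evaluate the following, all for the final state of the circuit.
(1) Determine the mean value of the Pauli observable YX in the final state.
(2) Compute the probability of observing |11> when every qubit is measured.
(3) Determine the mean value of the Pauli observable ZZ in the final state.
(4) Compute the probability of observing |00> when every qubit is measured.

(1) The observable YX averages to 1.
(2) The probability of measuring |11> is 1/2.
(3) The expectation value of ZZ is 1.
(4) A full measurement returns |00> with probability 1/2.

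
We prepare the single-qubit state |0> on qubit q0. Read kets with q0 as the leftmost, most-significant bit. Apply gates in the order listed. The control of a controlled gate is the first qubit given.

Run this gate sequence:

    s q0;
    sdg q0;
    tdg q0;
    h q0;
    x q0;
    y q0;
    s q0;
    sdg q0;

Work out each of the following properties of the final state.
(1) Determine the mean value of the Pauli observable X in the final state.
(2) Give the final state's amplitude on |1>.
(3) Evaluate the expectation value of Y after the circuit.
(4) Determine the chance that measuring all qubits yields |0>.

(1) The observable X averages to -1.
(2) |1> carries amplitude sqrt(2)*I/2 in the final state.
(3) The observable Y averages to 0.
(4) The probability of measuring |0> is 1/2.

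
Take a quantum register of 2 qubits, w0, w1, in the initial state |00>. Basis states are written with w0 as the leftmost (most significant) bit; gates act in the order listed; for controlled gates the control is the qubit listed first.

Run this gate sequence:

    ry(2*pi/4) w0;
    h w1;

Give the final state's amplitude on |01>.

|01> carries amplitude 1/2 in the final state.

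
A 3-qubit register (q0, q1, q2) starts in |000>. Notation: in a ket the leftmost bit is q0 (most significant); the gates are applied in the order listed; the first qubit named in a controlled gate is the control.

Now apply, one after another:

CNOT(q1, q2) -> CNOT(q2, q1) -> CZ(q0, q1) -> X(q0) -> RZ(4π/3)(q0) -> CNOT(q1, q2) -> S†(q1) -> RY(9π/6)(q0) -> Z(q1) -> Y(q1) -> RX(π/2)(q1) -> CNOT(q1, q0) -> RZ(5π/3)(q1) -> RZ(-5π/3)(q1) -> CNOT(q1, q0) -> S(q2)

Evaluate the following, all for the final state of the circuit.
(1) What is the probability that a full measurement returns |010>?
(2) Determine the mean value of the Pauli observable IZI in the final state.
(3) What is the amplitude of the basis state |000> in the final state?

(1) The probability of measuring |010> is 1/4.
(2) In the final state, IZI has expectation 0.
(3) The final state's coefficient on |000> equals -exp(2*I*pi/3)/2.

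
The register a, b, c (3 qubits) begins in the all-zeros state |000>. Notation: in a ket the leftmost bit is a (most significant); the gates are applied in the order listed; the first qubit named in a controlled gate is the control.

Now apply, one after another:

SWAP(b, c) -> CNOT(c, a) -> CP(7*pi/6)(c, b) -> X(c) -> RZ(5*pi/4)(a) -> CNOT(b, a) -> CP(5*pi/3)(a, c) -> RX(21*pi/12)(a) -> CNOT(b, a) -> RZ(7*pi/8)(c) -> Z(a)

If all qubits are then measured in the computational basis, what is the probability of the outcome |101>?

A full measurement returns |101> with probability 1/2 - sqrt(2)/4.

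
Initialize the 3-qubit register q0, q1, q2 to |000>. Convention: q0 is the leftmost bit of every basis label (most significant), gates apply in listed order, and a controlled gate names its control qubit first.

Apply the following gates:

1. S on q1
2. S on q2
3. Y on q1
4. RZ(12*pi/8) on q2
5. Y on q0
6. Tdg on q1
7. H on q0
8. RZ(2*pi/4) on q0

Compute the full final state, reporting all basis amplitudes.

After the circuit, the state carries amplitude -sqrt(2)*exp(3*I*pi/4)/2 on |010>, -sqrt(2)*exp(I*pi/4)/2 on |110>, and 0 on every other basis state.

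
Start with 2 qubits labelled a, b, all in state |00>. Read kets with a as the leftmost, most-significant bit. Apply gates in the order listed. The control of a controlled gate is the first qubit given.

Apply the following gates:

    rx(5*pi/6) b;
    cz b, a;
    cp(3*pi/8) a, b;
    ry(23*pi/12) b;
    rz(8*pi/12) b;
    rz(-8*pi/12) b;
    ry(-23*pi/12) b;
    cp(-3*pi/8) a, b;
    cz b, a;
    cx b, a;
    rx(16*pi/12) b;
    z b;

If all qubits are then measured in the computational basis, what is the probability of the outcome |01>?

A full measurement returns |01> with probability 3/8 - 3*sqrt(3)/16.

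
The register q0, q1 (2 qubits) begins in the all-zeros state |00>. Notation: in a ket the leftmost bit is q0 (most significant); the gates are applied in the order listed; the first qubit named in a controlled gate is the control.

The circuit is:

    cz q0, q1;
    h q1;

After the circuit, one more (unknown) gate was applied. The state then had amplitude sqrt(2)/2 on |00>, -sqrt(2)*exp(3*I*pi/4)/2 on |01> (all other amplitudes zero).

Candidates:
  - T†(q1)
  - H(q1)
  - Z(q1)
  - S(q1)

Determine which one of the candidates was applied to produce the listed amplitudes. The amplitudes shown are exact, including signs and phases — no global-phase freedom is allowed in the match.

It was T†(q1) that produced the state shown.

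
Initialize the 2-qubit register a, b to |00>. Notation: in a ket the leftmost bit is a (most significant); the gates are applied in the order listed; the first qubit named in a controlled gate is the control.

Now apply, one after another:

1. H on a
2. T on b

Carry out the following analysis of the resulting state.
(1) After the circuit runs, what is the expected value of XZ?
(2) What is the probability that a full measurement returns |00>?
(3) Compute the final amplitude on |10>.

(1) The expectation value of XZ is 1.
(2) The probability of measuring |00> is 1/2.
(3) The final state's coefficient on |10> equals sqrt(2)/2.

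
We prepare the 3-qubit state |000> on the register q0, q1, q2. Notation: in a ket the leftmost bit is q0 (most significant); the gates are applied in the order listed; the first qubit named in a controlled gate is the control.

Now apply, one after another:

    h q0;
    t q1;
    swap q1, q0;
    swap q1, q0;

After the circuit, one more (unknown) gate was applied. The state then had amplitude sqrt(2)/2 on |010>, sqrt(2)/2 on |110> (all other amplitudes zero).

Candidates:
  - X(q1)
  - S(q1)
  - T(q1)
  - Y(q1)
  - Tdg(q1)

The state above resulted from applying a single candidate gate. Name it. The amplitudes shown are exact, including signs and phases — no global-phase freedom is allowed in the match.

The applied gate was X(q1).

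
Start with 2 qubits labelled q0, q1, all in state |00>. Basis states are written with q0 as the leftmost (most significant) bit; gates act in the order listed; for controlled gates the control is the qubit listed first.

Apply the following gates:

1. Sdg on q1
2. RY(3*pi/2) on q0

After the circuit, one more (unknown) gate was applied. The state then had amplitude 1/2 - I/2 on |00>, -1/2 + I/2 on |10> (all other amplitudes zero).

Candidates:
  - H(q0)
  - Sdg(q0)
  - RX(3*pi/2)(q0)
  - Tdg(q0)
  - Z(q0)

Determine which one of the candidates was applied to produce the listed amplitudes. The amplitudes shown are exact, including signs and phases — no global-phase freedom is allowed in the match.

It was RX(3*pi/2)(q0) that produced the state shown.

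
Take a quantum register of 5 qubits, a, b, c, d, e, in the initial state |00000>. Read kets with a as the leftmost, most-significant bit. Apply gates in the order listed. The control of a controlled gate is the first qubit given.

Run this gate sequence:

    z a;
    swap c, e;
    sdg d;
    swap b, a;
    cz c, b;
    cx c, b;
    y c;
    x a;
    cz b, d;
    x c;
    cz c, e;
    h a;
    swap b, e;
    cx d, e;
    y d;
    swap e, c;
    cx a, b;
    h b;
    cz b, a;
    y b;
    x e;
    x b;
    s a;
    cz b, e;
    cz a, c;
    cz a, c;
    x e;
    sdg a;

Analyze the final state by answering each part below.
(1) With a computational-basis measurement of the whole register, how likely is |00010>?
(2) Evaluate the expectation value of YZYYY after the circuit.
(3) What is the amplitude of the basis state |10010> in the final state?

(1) The probability of measuring |00010> is 1/4. Key observation: gates 25-26 undo each other exactly, leaving only the rest of the circuit to track.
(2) In the final state, YZYYY has expectation 0.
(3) |10010> carries amplitude I/2 in the final state.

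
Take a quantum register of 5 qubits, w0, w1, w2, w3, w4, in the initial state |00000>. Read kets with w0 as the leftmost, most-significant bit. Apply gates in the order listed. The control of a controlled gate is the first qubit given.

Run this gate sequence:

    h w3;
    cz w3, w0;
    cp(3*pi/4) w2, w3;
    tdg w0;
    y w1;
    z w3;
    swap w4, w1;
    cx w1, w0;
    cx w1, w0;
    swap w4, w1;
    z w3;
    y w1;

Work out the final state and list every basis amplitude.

The resulting statevector has amplitude sqrt(2)/2 on |00000>, sqrt(2)/2 on |00010>, and 0 on every other basis state.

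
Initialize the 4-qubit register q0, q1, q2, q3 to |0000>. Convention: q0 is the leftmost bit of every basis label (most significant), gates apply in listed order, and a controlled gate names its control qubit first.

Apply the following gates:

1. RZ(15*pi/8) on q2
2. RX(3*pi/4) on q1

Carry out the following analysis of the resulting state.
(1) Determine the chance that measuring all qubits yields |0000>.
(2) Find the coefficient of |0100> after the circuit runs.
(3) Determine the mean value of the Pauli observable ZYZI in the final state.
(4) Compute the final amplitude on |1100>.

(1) Outcome |0000> occurs with probability 1/2 - sqrt(2)/4.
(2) |0100> carries amplitude sqrt(sqrt(2) + 2)*exp(9*I*pi/16)/2 in the final state.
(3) The observable ZYZI averages to -sqrt(2)/2.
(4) The final state's coefficient on |1100> equals 0.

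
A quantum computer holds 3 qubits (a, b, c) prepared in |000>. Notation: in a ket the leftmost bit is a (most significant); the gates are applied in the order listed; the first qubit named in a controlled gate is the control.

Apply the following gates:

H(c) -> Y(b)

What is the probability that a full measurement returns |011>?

Outcome |011> occurs with probability 1/2.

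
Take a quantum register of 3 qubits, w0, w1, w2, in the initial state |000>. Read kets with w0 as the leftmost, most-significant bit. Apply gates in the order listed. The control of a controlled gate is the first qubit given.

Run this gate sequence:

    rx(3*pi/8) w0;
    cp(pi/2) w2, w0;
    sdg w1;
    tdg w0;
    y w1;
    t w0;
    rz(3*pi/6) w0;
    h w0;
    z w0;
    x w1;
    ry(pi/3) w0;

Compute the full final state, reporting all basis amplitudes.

The resulting statevector has amplitude -sqrt(2)*exp(I*pi/4)*sin(3*pi/16)/4 + sqrt(2)*I*exp(-I*pi/4)*cos(3*pi/16)/4 + sqrt(6)*exp(I*pi/4)*sin(3*pi/16)/4 + sqrt(6)*I*exp(-I*pi/4)*cos(3*pi/16)/4 on |000>, -sqrt(6)*I*exp(-I*pi/4)*cos(3*pi/16)/4 + sqrt(2)*exp(I*pi/4)*sin(3*pi/16)/4 + sqrt(2)*I*exp(-I*pi/4)*cos(3*pi/16)/4 + sqrt(6)*exp(I*pi/4)*sin(3*pi/16)/4 on |100>, and 0 on every other basis state.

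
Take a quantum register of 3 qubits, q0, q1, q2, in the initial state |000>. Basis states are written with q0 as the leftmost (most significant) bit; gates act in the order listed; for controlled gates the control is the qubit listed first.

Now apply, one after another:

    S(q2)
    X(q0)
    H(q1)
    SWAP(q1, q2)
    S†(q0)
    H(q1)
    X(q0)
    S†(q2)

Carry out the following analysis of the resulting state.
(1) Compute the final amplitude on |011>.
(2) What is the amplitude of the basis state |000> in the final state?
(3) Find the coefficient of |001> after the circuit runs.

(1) The amplitude on |011> is -1/2.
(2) The amplitude on |000> is -I/2.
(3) The amplitude on |001> is -1/2.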